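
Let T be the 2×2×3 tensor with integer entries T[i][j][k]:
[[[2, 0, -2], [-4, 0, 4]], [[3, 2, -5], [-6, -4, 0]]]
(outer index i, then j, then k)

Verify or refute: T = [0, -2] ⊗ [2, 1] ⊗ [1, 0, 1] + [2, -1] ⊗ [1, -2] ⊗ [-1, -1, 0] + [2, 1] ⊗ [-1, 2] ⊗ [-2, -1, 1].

Reconstruct entry (1,0,0) from the claimed factors: Σₗ aₗ[1]bₗ[0]cₗ[0] = (-2)·(2)·(1) + (-1)·(1)·(-1) + (1)·(-1)·(-2) = -1, but T[1,0,0] = 3. The claim is false.

No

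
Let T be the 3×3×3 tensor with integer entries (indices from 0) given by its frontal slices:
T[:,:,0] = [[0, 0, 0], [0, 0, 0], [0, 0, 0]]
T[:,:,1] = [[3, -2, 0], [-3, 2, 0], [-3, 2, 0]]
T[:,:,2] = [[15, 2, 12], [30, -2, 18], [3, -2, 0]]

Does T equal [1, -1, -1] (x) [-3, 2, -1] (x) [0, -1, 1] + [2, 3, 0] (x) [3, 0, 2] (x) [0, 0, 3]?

No

Reconstruct entry (0,2,1) from the claimed factors: Σₗ aₗ[0]bₗ[2]cₗ[1] = (1)·(-1)·(-1) + (2)·(2)·(0) = 1, but T[0,2,1] = 0. The claim is false.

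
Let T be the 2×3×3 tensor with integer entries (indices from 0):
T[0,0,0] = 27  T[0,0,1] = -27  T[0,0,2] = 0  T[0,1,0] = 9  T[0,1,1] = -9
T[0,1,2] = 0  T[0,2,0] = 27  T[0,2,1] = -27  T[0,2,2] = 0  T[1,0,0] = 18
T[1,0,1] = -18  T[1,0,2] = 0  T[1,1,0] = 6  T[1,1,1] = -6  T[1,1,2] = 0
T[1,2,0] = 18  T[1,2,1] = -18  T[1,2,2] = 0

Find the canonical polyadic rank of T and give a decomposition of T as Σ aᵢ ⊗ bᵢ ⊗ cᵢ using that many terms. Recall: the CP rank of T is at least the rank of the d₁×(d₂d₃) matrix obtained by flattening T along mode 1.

rank(T) = 1

Lower bound: T ≠ 0 (e.g. T[0,0,0] = 27), so rank(T) ≥ 1.
Upper bound: if T = a ⊗ b ⊗ c then every fibre of T is a multiple of the corresponding factor, so read the factors off the fibres through the nonzero entry T[0,0,0] = 27.
The mode-1 fibre T[:,0,0] = [27, 18] gives a = [3, 2] (primitive direction); the mode-2 fibre T[0,:,0] = [27, 9, 27] gives b = [3, 1, 3]; then c[k] = T[0,0,k] / (a[0]·b[0]) = [27, -27, 0] / 9 = [3, -3, 0].
Expanding [3, 2] ⊗ [3, 1, 3] ⊗ [3, -3, 0] reproduces all 18 entries of T, so T = [3, 2] ⊗ [3, 1, 3] ⊗ [3, -3, 0] and rank(T) ≤ 1.
These bounds meet, so rank(T) = 1.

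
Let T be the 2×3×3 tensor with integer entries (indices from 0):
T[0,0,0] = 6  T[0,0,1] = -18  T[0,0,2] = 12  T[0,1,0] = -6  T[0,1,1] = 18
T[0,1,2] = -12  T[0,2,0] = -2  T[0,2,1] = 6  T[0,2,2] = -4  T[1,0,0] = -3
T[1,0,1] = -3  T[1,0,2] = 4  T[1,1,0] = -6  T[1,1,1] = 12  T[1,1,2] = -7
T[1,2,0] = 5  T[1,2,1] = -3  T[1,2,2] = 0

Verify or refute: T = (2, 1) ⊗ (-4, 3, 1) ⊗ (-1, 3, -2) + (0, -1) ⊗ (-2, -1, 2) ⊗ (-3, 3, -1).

No

Reconstruct entry (0,0,0) from the claimed factors: Σₗ aₗ[0]bₗ[0]cₗ[0] = (2)·(-4)·(-1) + (0)·(-2)·(-3) = 8, but T[0,0,0] = 6. The claim is false.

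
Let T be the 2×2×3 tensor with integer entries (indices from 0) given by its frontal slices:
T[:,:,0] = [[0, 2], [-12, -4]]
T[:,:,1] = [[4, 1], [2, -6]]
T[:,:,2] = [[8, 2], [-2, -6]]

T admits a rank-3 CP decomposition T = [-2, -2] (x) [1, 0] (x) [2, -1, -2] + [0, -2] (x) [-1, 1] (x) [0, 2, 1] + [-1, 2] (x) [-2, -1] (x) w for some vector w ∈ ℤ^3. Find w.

w = [2, 1, 2]

Subtract the known terms from T to get the rank-1 residual R = [-1, 2] (x) [-2, -1] (x) w, so R[i,j,k] = a[i]·b[j]·w[k]. Pick indices with nonzero a[0]·b[0] = (-1)·(-2) = 2. Only the fibre through (0,0,·) is needed: R[0,0,:] = T[0,0,:] − Σₗ aₗ[0]bₗ[0]cₗ = [0, 4, 8] − (-2)·(1)·[2, -1, -2] − (0)·(-1)·[0, 2, 1] = [4, 2, 4]. Then w[k] = R[0,0,k] / 2 for each k, giving w = [4, 2, 4] / 2 = [2, 1, 2].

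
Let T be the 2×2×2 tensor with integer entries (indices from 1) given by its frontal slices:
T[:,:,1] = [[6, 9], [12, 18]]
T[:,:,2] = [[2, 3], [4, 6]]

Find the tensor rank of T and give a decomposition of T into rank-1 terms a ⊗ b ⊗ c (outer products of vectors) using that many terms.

rank(T) = 1

Lower bound: T ≠ 0 (e.g. T[1,1,1] = 6), so rank(T) ≥ 1.
Upper bound: if T = a ⊗ b ⊗ c then every fibre of T is a multiple of the corresponding factor, so read the factors off the fibres through the nonzero entry T[1,1,1] = 6.
The mode-1 fibre T[:,1,1] = [6, 12] gives a = [1, 2] (primitive direction); the mode-2 fibre T[1,:,1] = [6, 9] gives b = [2, 3]; then c[k] = T[1,1,k] / (a[1]·b[1]) = [6, 2] / 2 = [3, 1].
Expanding [1, 2] ⊗ [2, 3] ⊗ [3, 1] reproduces all 8 entries of T, so T = [1, 2] ⊗ [2, 3] ⊗ [3, 1] and rank(T) ≤ 1.
These bounds meet, so rank(T) = 1.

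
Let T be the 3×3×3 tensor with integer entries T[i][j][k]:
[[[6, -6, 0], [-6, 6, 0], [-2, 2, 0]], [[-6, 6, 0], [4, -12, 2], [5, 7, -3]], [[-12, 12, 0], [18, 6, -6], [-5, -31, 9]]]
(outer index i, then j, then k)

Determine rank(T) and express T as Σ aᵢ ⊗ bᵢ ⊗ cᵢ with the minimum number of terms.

Lower bound: the mode-3 unfolding of T (rows indexed by k, columns by (i,j) = (0,0), (0,1), (0,2), (1,0), (1,1), (1,2), (2,0), (2,1), (2,2)) is [[6, -6, -2, -6, 4, 5, -12, 18, -5], [-6, 6, 2, 6, -12, 7, 12, 6, -31], [0, 0, 0, 0, 2, -3, 0, -6, 9]].
There the 2×2 minor on rows k ∈ {0, 1}, columns (i,j) ∈ {(0,0), (1,1)} is det [[6, 4], [-6, -12]] = -48 ≠ 0, so this unfolding has rank ≥ 2; CP rank is at least every unfolding rank, so rank(T) ≥ 2. (Unfolding ranks only ever bound the CP rank from below — rank(T) can be strictly larger than all of them — so the matching upper bound has to come from an explicit 2-term decomposition.)
Upper bound — finding two terms. Write S_k = T[:,:,k] for the frontal slices: S₀ = [[6, -6, -2], [-6, 4, 5], [-12, 18, -5]], S₁ = [[-6, 6, 2], [6, -12, 7], [12, 6, -31]], S₂ = [[0, 0, 0], [0, 2, -3], [0, -6, 9]].
If T = a₁ ⊗ b₁ ⊗ c₁ + a₂ ⊗ b₂ ⊗ c₂ then each S_k = c₁[k]·a₁b₁ᵀ + c₂[k]·a₂b₂ᵀ. S₀ and S₁ are linearly independent, so a₁b₁ᵀ and a₂b₂ᵀ must span the same plane of matrices: they are the rank-1 matrices of the form x·S₀ + y·S₁.
The 2×2 minor of x·S₀ + y·S₁ on rows {0,1}, columns {0,1} is −12·x² − 24·xy + 36·y² = (-12)·(x + 3·y)(x − y), vanishing at (x:y) = (3:-1) and (1:1).
M₁ = 3·S₀ − S₁ = [[24, -24, -8], [-24, 24, 8], [-48, 48, 16]] = 8·(1, -1, -2)(3, -3, -1)ᵀ and M₂ = S₀ + S₁ = [[0, 0, 0], [0, -8, 12], [0, 24, -36]] = (-4)·(0, 1, -3)(0, 2, -3)ᵀ, so take a₁ = (1, -1, -2), b₁ = (3, -3, -1), a₂ = (0, 1, -3), b₂ = (0, 2, -3).
Each slice is an integer combination of E₁ = a₁b₁ᵀ and E₂ = a₂b₂ᵀ: S₀ = 2·E₁ − E₂, S₁ = −2·E₁ − 3·E₂, S₂ = E₂; reading off coefficients, c₁ = (2, -2, 0) and c₂ = (-1, -3, 1).
Hence T = (1, -1, -2) ⊗ (3, -3, -1) ⊗ (2, -2, 0) + (0, 1, -3) ⊗ (0, 2, -3) ⊗ (-1, -3, 1), so rank(T) ≤ 2.
These bounds meet, so rank(T) = 2.

rank(T) = 2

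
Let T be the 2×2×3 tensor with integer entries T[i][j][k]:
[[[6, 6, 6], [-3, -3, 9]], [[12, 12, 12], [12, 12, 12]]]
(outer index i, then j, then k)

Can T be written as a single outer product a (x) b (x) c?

The mode-3 unfolding of T (rows indexed by k, columns by (i,j) = (0,0), (0,1), (1,0), (1,1)) is [[6, -3, 12, 12], [6, -3, 12, 12], [6, 9, 12, 12]].
There the 2×2 minor on rows k ∈ {0, 2}, columns (i,j) ∈ {(0,0), (0,1)} is det [[6, -3], [6, 9]] = 72 ≠ 0, so this unfolding has rank ≥ 2; CP rank is at least every unfolding rank, so rank(T) ≥ 2.
In particular rank(T) ≥ 2 > 1, so T is not rank-1.

No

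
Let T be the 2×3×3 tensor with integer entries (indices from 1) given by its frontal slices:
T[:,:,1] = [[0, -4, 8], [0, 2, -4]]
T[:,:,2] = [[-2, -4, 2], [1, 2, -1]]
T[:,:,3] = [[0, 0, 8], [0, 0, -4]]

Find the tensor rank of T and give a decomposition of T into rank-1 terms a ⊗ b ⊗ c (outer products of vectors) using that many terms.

rank(T) = 3

Lower bound: the mode-2 unfolding of T (rows indexed by j, columns by (i,k) = (1,1), (1,2), (1,3), (2,1), (2,2), (2,3)) is [[0, -2, 0, 0, 1, 0], [-4, -4, 0, 2, 2, 0], [8, 2, 8, -4, -1, -4]].
There the 3×3 minor on rows j ∈ {1, 2, 3}, columns (i,k) ∈ {(1,1), (1,2), (1,3)} is det [[0, -2, 0], [-4, -4, 0], [8, 2, 8]] = -64 ≠ 0, so this unfolding has rank ≥ 3; CP rank is at least every unfolding rank, so rank(T) ≥ 3. (This is only a lower bound: in general the CP rank may exceed every unfolding rank, so we still need to exhibit 3 rank-1 terms summing to T.)
Upper bound: T is a sum of 3 rank-1 terms, T = [2, -1] ⊗ [0, 1, 0] ⊗ [-4, -2, -2] + [2, -1] ⊗ [0, 1, 2] ⊗ [2, 0, 2] + [2, -1] ⊗ [1, 0, -1] ⊗ [0, -1, 0] (one valid choice — decompositions are not unique — normalised so each a, b is primitive with positive first nonzero entry; check it by expanding all entries), so rank(T) ≤ 3.
These bounds meet, so rank(T) = 3.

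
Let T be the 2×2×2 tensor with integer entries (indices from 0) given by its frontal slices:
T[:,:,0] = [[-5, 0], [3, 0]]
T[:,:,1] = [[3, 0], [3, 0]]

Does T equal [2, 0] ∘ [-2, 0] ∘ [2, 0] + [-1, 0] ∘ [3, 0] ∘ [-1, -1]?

Reconstruct entry (1,0,0) from the claimed factors: Σₗ aₗ[1]bₗ[0]cₗ[0] = (0)·(-2)·(2) + (0)·(3)·(-1) = 0, but T[1,0,0] = 3. The claim is false.

No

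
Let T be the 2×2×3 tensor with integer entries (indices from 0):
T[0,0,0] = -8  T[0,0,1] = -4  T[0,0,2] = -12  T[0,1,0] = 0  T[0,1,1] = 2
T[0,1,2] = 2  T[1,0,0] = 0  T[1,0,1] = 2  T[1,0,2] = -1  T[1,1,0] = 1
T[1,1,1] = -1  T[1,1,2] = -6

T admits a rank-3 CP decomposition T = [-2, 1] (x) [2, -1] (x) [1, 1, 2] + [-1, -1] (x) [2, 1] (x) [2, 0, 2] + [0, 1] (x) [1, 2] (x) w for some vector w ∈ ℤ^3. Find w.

Subtract the known terms from T to get the rank-1 residual R = [0, 1] (x) [1, 2] (x) w, so R[i,j,k] = a[i]·b[j]·w[k]. Pick indices with nonzero a[1]·b[0] = (1)·(1) = 1. Only the fibre through (1,0,·) is needed: R[1,0,:] = T[1,0,:] − Σₗ aₗ[1]bₗ[0]cₗ = [0, 2, -1] − (1)·(2)·[1, 1, 2] − (-1)·(2)·[2, 0, 2] = [2, 0, -1]. Then w[k] = R[1,0,k] / 1 for each k, giving w = [2, 0, -1] / 1 = [2, 0, -1].

w = [2, 0, -1]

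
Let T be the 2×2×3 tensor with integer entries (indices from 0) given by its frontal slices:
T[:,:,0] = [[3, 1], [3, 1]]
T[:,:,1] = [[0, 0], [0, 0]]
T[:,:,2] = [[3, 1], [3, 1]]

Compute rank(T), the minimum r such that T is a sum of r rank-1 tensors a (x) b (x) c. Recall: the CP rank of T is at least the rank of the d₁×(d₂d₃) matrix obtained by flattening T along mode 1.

1

Lower bound: T ≠ 0 (e.g. T[0,0,0] = 3), so rank(T) ≥ 1.
Upper bound: if T = a (x) b (x) c then every fibre of T is a multiple of the corresponding factor, so read the factors off the fibres through the nonzero entry T[0,0,0] = 3.
The mode-1 fibre T[:,0,0] = [3, 3] gives a = [1, 1] (primitive direction); the mode-2 fibre T[0,:,0] = [3, 1] gives b = [3, 1]; then c[k] = T[0,0,k] / (a[0]·b[0]) = [3, 0, 3] / 3 = [1, 0, 1].
Expanding [1, 1] (x) [3, 1] (x) [1, 0, 1] reproduces all 12 entries of T, so T = [1, 1] (x) [3, 1] (x) [1, 0, 1] and rank(T) ≤ 1.
These bounds meet, so rank(T) = 1.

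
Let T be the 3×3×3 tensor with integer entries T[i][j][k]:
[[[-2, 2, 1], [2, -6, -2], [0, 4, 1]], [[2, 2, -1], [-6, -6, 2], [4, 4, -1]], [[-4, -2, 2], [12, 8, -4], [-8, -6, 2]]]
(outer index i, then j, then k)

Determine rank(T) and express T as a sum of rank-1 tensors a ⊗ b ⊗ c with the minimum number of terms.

rank(T) = 3

Lower bound: the mode-1 unfolding of T (rows indexed by i, columns by (j,k) = (0,0), (0,1), (0,2), (1,0), (1,1), (1,2), (2,0), (2,1), (2,2)) is [[-2, 2, 1, 2, -6, -2, 0, 4, 1], [2, 2, -1, -6, -6, 2, 4, 4, -1], [-4, -2, 2, 12, 8, -4, -8, -6, 2]].
There the 3×3 minor on rows i ∈ {0, 1, 2}, columns (j,k) ∈ {(0,0), (0,1), (1,0)} is det [[-2, 2, 2], [2, 2, -6], [-4, -2, 12]] = -16 ≠ 0, so this unfolding has rank ≥ 3; CP rank is at least every unfolding rank, so rank(T) ≥ 3. (This is only a lower bound: in general the CP rank may exceed every unfolding rank, so we still need to exhibit 3 rank-1 terms summing to T.)
Upper bound: T is a sum of 3 rank-1 terms, T = [1, -1, 2] ⊗ [1, -2, 1] ⊗ [-2, 0, 1] + [1, 1, -2] ⊗ [0, 1, -1] ⊗ [-2, -2, 0] + [1, 1, -1] ⊗ [1, -2, 1] ⊗ [0, 2, 0] (written with every a and b primitive with positive leading entry and the scale carried by c; CP decompositions are not unique, and this one is verified by expanding entrywise), so rank(T) ≤ 3.
These bounds meet, so rank(T) = 3.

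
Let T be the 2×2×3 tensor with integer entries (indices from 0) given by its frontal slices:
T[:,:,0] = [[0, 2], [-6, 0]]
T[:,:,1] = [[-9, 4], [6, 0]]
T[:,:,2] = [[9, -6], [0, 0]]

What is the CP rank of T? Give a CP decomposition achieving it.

Lower bound: the mode-2 unfolding of T (rows indexed by j, columns by (i,k) = (0,0), (0,1), (0,2), (1,0), (1,1), (1,2)) is [[0, -9, 9, -6, 6, 0], [2, 4, -6, 0, 0, 0]].
There the 2×2 minor on rows j ∈ {0, 1}, columns (i,k) ∈ {(0,0), (0,1)} is det [[0, -9], [2, 4]] = 18 ≠ 0, so this unfolding has rank ≥ 2; CP rank is at least every unfolding rank, so rank(T) ≥ 2. (Flattening ranks never certify an upper bound on CP rank; for that we must actually write T with 2 rank-1 terms.)
Upper bound — finding two terms. Write S_k = T[:,:,k] for the frontal slices: S₀ = [[0, 2], [-6, 0]], S₁ = [[-9, 4], [6, 0]], S₂ = [[9, -6], [0, 0]].
If T = a₁ ⊗ b₁ ⊗ c₁ + a₂ ⊗ b₂ ⊗ c₂ then each S_k = c₁[k]·a₁b₁ᵀ + c₂[k]·a₂b₂ᵀ. S₀ and S₁ are linearly independent, so a₁b₁ᵀ and a₂b₂ᵀ must span the same plane of matrices: they are the rank-1 matrices of the form x·S₀ + y·S₁.
det(x·S₀ + y·S₁) is 12·x² + 12·xy − 24·y² = 12·(x + 2·y)(x − y), vanishing at (x:y) = (2:-1) and (1:1).
M₁ = 2·S₀ − S₁ = [[9, 0], [-18, 0]] = 9·[1, -2][1, 0]ᵀ and M₂ = S₀ + S₁ = [[-9, 6], [0, 0]] = (-3)·[1, 0][3, -2]ᵀ, so take a₁ = [1, -2], b₁ = [1, 0], a₂ = [1, 0], b₂ = [3, -2].
Each slice is an integer combination of E₁ = a₁b₁ᵀ and E₂ = a₂b₂ᵀ: S₀ = 3·E₁ − E₂, S₁ = −3·E₁ − 2·E₂, S₂ = 3·E₂; reading off coefficients, c₁ = [3, -3, 0] and c₂ = [-1, -2, 3].
Hence T = [1, -2] ⊗ [1, 0] ⊗ [3, -3, 0] + [1, 0] ⊗ [3, -2] ⊗ [-1, -2, 3], so rank(T) ≤ 2.
These bounds meet, so rank(T) = 2.
Check entry T[0,0,0] = 0: (1)·(1)·(3) + (1)·(3)·(-1) = 0.

rank(T) = 2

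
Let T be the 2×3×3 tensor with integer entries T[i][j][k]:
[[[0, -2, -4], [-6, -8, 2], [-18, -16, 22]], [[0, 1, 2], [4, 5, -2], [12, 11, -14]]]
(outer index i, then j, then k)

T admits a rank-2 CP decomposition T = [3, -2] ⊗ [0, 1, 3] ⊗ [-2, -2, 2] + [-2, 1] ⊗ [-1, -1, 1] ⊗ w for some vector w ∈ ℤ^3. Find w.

Subtract the known terms from T to get the rank-1 residual R = [-2, 1] ⊗ [-1, -1, 1] ⊗ w, so R[i,j,k] = a[i]·b[j]·w[k]. Pick indices with nonzero a[0]·b[0] = (-2)·(-1) = 2. Only the fibre through (0,0,·) is needed: R[0,0,:] = T[0,0,:] − Σₗ aₗ[0]bₗ[0]cₗ = [0, -2, -4] − (3)·(0)·[-2, -2, 2] = [0, -2, -4]. Then w[k] = R[0,0,k] / 2 for each k, giving w = [0, -2, -4] / 2 = [0, -1, -2].

w = [0, -1, -2]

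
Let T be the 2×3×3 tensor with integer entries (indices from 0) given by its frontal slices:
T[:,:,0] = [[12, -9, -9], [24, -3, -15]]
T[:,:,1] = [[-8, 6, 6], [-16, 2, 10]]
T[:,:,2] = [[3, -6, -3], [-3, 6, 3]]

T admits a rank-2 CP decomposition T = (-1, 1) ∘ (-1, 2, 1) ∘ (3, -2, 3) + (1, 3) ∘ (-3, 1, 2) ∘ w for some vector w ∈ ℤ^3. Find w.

w = (-3, 2, 0)

Subtract the known terms from T to get the rank-1 residual R = (1, 3) ∘ (-3, 1, 2) ∘ w, so R[i,j,k] = a[i]·b[j]·w[k]. Pick indices with nonzero a[0]·b[0] = (1)·(-3) = -3. Only the fibre through (0,0,·) is needed: R[0,0,:] = T[0,0,:] − Σₗ aₗ[0]bₗ[0]cₗ = [12, -8, 3] − (-1)·(-1)·(3, -2, 3) = [9, -6, 0]. Then w[k] = R[0,0,k] / -3 for each k, giving w = [9, -6, 0] / -3 = (-3, 2, 0).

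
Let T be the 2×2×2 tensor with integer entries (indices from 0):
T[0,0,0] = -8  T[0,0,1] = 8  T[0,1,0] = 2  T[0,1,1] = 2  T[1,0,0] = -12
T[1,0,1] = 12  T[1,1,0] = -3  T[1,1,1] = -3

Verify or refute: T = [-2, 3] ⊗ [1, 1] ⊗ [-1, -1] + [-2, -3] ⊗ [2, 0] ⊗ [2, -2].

Reconstruct entry (0,0,0) from the claimed factors: Σₗ aₗ[0]bₗ[0]cₗ[0] = (-2)·(1)·(-1) + (-2)·(2)·(2) = -6, but T[0,0,0] = -8. The claim is false.

No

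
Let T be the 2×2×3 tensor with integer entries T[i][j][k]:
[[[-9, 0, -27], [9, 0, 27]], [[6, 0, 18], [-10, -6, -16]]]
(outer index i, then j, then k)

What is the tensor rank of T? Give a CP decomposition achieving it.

Lower bound: the mode-2 unfolding of T (rows indexed by j, columns by (i,k) = (0,0), (0,1), (0,2), (1,0), (1,1), (1,2)) is [[-9, 0, -27, 6, 0, 18], [9, 0, 27, -10, -6, -16]].
There the 2×2 minor on rows j ∈ {0, 1}, columns (i,k) ∈ {(0,0), (1,0)} is det [[-9, 6], [9, -10]] = 36 ≠ 0, so this unfolding has rank ≥ 2; CP rank is at least every unfolding rank, so rank(T) ≥ 2. (Flattening ranks never certify an upper bound on CP rank; for that we must actually write T with 2 rank-1 terms.)
Upper bound — finding two terms. Write S_k = T[:,:,k] for the frontal slices: S₀ = [[-9, 9], [6, -10]], S₁ = [[0, 0], [0, -6]], S₂ = [[-27, 27], [18, -16]].
If T = a₁ ⊗ b₁ ⊗ c₁ + a₂ ⊗ b₂ ⊗ c₂ then each S_k = c₁[k]·a₁b₁ᵀ + c₂[k]·a₂b₂ᵀ. S₀ and S₁ are linearly independent, so a₁b₁ᵀ and a₂b₂ᵀ must span the same plane of matrices: they are the rank-1 matrices of the form x·S₀ + y·S₁.
det(x·S₀ + y·S₁) is 36·x² + 54·xy = 18·(2·x + 3·y)(x), vanishing at (x:y) = (3:-2) and (0:1).
M₁ = 3·S₀ − 2·S₁ = [[-27, 27], [18, -18]] = (-9)·(3, -2)(1, -1)ᵀ and M₂ = S₁ = [[0, 0], [0, -6]] = (-6)·(0, 1)(0, 1)ᵀ, so take a₁ = (3, -2), b₁ = (1, -1), a₂ = (0, 1), b₂ = (0, 1).
Each slice is an integer combination of E₁ = a₁b₁ᵀ and E₂ = a₂b₂ᵀ: S₀ = −3·E₁ − 4·E₂, S₁ = −6·E₂, S₂ = −9·E₁ + 2·E₂; reading off coefficients, c₁ = (-3, 0, -9) and c₂ = (-4, -6, 2).
Hence T = (3, -2) ⊗ (1, -1) ⊗ (-3, 0, -9) + (0, 1) ⊗ (0, 1) ⊗ (-4, -6, 2), so rank(T) ≤ 2.
These bounds meet, so rank(T) = 2.

rank(T) = 2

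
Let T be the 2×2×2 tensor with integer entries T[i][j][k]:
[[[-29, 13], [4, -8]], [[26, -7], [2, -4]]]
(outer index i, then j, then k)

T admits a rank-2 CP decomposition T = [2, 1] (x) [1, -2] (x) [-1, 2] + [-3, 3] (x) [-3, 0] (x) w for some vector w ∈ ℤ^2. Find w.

Subtract the known terms from T to get the rank-1 residual R = [-3, 3] (x) [-3, 0] (x) w, so R[i,j,k] = a[i]·b[j]·w[k]. Pick indices with nonzero a[0]·b[0] = (-3)·(-3) = 9. Only the fibre through (0,0,·) is needed: R[0,0,:] = T[0,0,:] − Σₗ aₗ[0]bₗ[0]cₗ = [-29, 13] − (2)·(1)·[-1, 2] = [-27, 9]. Then w[k] = R[0,0,k] / 9 for each k, giving w = [-27, 9] / 9 = [-3, 1].

w = [-3, 1]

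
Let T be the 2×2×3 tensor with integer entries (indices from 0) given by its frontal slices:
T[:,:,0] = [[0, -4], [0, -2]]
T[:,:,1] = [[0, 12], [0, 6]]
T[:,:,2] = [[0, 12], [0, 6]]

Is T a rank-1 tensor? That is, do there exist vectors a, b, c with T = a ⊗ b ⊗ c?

Yes

If T = a ⊗ b ⊗ c then every fibre of T is a multiple of the corresponding factor, so read the factors off the fibres through the nonzero entry T[0,1,0] = -4.
The mode-1 fibre T[:,1,0] = [-4, -2] gives a = (2, 1) (primitive direction); the mode-2 fibre T[0,:,0] = [0, -4] gives b = (0, 1); then c[k] = T[0,1,k] / (a[0]·b[1]) = [-4, 12, 12] / 2 = (-2, 6, 6).
Expanding (2, 1) ⊗ (0, 1) ⊗ (-2, 6, 6) reproduces all 12 entries of T, so T = (2, 1) ⊗ (0, 1) ⊗ (-2, 6, 6) and rank(T) ≤ 1.
Equivalently every frontal slice T[:,:,k] is c[k] times the rank-1 matrix (2, 1) ⊗ (0, 1). So T has rank 1 (it is nonzero).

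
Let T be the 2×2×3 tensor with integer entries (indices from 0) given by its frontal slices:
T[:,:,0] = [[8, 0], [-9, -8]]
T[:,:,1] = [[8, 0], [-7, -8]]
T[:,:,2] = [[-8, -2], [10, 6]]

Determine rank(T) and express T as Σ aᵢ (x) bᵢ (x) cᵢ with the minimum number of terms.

rank(T) = 3

Lower bound: the mode-3 unfolding of T (rows indexed by k, columns by (i,j) = (0,0), (0,1), (1,0), (1,1)) is [[8, 0, -9, -8], [8, 0, -7, -8], [-8, -2, 10, 6]].
There the 3×3 minor on rows k ∈ {0, 1, 2}, columns (i,j) ∈ {(0,0), (0,1), (1,0)} is det [[8, 0, -9], [8, 0, -7], [-8, -2, 10]] = 32 ≠ 0, so this unfolding has rank ≥ 3; CP rank is at least every unfolding rank, so rank(T) ≥ 3. (Unfolding ranks only ever bound the CP rank from below — rank(T) can be strictly larger than all of them — so the matching upper bound has to come from an explicit 3-term decomposition.)
Upper bound: T is a sum of 3 rank-1 terms, T = (0, 1) (x) (1, 0) (x) (-1, 1, 2) + (1, -1) (x) (2, 1) (x) (4, 4, -4) + (1, 1) (x) (0, 1) (x) (-4, -4, 2) (one valid choice — decompositions are not unique — normalised so each a, b is primitive with positive first nonzero entry; check it by expanding all entries), so rank(T) ≤ 3.
These bounds meet, so rank(T) = 3.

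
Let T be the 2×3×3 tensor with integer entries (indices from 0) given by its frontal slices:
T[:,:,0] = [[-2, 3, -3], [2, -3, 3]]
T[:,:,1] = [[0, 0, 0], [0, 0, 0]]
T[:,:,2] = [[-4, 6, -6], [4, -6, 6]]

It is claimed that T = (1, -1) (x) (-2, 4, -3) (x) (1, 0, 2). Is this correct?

No

Reconstruct entry (0,1,0) from the claimed factors: Σₗ aₗ[0]bₗ[1]cₗ[0] = (1)·(4)·(1) = 4, but T[0,1,0] = 3. The claim is false.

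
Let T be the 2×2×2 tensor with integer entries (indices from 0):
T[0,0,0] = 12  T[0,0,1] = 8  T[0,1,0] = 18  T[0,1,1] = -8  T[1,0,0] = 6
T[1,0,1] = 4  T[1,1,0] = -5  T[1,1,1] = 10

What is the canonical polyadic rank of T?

Lower bound: in the mode-3 unfolding of T (rows indexed by k, columns by (i,j)) the 2×2 minor on rows k ∈ {0, 1}, columns (i,j) ∈ {(0,0), (0,1)} is det [[12, 18], [8, -8]] = -240 ≠ 0, so that unfolding has rank ≥ 2 and hence rank(T) ≥ 2 (CP rank is at least every unfolding rank, though it can be larger).
Upper bound: with S_k = T[:,:,k], the two rank-1 terms a₁b₁ᵀ, a₂b₂ᵀ are the rank-1 members of the pencil x·S₀ + y·S₁.
det(x·S₀ + y·S₁) is −168·x² + 56·xy + 112·y² = (-56)·(3·x + 2·y)(x − y), vanishing at (x:y) = (2:-3) and (1:1).
M₁ = 2·S₀ − 3·S₁ = [[0, 60], [0, -40]] = 20·[3, -2][0, 1]ᵀ and M₂ = S₀ + S₁ = [[20, 10], [10, 5]] = 5·[2, 1][2, 1]ᵀ, so take a₁ = [3, -2], b₁ = [0, 1], a₂ = [2, 1], b₂ = [2, 1].
Each slice is an integer combination of E₁ = a₁b₁ᵀ and E₂ = a₂b₂ᵀ: S₀ = 4·E₁ + 3·E₂, S₁ = −4·E₁ + 2·E₂; reading off coefficients, c₁ = [4, -4] and c₂ = [3, 2].
Hence T = [3, -2] ⊗ [0, 1] ⊗ [4, -4] + [2, 1] ⊗ [2, 1] ⊗ [3, 2], so rank(T) ≤ 2.
These bounds meet, so rank(T) = 2.

2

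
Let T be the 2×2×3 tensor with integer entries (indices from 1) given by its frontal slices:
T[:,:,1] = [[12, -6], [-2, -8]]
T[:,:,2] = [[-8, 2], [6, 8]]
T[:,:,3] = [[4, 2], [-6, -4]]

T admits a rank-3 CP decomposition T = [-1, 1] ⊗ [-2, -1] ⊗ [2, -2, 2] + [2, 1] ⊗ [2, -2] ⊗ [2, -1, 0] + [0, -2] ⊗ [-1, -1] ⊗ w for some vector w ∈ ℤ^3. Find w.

w = [-1, 2, -1]

Subtract the known terms from T to get the rank-1 residual R = [0, -2] ⊗ [-1, -1] ⊗ w, so R[i,j,k] = a[i]·b[j]·w[k]. Pick indices with nonzero a[2]·b[1] = (-2)·(-1) = 2. Only the fibre through (2,1,·) is needed: R[2,1,:] = T[2,1,:] − Σₗ aₗ[2]bₗ[1]cₗ = [-2, 6, -6] − (1)·(-2)·[2, -2, 2] − (1)·(2)·[2, -1, 0] = [-2, 4, -2]. Then w[k] = R[2,1,k] / 2 for each k, giving w = [-2, 4, -2] / 2 = [-1, 2, -1].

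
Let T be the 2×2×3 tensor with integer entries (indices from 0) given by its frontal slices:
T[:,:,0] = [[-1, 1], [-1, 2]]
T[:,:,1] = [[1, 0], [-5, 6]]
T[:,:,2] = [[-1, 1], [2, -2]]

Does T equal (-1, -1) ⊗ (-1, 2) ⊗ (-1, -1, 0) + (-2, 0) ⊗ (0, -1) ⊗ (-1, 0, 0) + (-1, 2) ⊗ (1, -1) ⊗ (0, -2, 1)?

Reconstruct entry (0,1,0) from the claimed factors: Σₗ aₗ[0]bₗ[1]cₗ[0] = (-1)·(2)·(-1) + (-2)·(-1)·(-1) + (-1)·(-1)·(0) = 0, but T[0,1,0] = 1. The claim is false.

No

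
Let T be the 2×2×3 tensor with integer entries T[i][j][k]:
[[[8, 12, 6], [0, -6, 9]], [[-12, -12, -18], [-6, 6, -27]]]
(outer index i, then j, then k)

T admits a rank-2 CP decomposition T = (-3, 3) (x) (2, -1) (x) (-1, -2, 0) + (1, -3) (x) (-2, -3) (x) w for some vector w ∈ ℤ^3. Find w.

Subtract the known terms from T to get the rank-1 residual R = (1, -3) (x) (-2, -3) (x) w, so R[i,j,k] = a[i]·b[j]·w[k]. Pick indices with nonzero a[0]·b[0] = (1)·(-2) = -2. Only the fibre through (0,0,·) is needed: R[0,0,:] = T[0,0,:] − Σₗ aₗ[0]bₗ[0]cₗ = [8, 12, 6] − (-3)·(2)·(-1, -2, 0) = [2, 0, 6]. Then w[k] = R[0,0,k] / -2 for each k, giving w = [2, 0, 6] / -2 = (-1, 0, -3).

w = (-1, 0, -3)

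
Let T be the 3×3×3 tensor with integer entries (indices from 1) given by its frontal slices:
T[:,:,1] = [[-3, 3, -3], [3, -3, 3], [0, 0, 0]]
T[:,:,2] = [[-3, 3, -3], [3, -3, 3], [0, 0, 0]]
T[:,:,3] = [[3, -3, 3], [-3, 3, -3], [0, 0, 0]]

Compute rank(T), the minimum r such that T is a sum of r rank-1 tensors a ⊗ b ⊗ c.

1

Lower bound: T ≠ 0 (e.g. T[1,1,1] = -3), so rank(T) ≥ 1.
Upper bound: if T = a ⊗ b ⊗ c then every fibre of T is a multiple of the corresponding factor, so read the factors off the fibres through the nonzero entry T[1,1,1] = -3.
The mode-1 fibre T[:,1,1] = [-3, 3, 0] gives a = [1, -1, 0] (primitive direction); the mode-2 fibre T[1,:,1] = [-3, 3, -3] gives b = [1, -1, 1]; then c[k] = T[1,1,k] / (a[1]·b[1]) = [-3, -3, 3] / 1 = [-3, -3, 3].
Expanding [1, -1, 0] ⊗ [1, -1, 1] ⊗ [-3, -3, 3] reproduces all 27 entries of T, so T = [1, -1, 0] ⊗ [1, -1, 1] ⊗ [-3, -3, 3] and rank(T) ≤ 1.
These bounds meet, so rank(T) = 1.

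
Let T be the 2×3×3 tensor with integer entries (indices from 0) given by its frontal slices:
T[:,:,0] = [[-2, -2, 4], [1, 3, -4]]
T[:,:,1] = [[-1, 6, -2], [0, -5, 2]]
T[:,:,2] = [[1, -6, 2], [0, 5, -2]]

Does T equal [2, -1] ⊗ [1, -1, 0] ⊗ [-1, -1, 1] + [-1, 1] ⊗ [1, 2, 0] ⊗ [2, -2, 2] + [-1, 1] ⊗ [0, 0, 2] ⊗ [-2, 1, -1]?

No

Reconstruct entry (0,0,0) from the claimed factors: Σₗ aₗ[0]bₗ[0]cₗ[0] = (2)·(1)·(-1) + (-1)·(1)·(2) + (-1)·(0)·(-2) = -4, but T[0,0,0] = -2. The claim is false.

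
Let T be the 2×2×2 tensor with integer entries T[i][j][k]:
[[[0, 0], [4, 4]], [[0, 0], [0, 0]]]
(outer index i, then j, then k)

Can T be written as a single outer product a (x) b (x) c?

Yes

If T = a (x) b (x) c then every fibre of T is a multiple of the corresponding factor, so read the factors off the fibres through the nonzero entry T[0,1,0] = 4.
The mode-1 fibre T[:,1,0] = [4, 0] gives a = [1, 0] (primitive direction); the mode-2 fibre T[0,:,0] = [0, 4] gives b = [0, 1]; then c[k] = T[0,1,k] / (a[0]·b[1]) = [4, 4] / 1 = [4, 4].
Expanding [1, 0] (x) [0, 1] (x) [4, 4] reproduces all 8 entries of T, so T = [1, 0] (x) [0, 1] (x) [4, 4] and rank(T) ≤ 1.
Equivalently every frontal slice T[:,:,k] is c[k] times the rank-1 matrix [1, 0] (x) [0, 1]. So T has rank 1 (it is nonzero).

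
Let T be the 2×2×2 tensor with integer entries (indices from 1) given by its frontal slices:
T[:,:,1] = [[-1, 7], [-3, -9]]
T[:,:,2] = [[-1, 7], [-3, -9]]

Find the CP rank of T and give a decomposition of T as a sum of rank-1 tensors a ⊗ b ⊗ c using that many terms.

rank(T) = 2

Lower bound: in the mode-1 unfolding of T (rows indexed by i, columns by (j,k)) the 2×2 minor on rows i ∈ {1, 2}, columns (j,k) ∈ {(1,1), (2,1)} is det [[-1, 7], [-3, -9]] = 30 ≠ 0, so that unfolding has rank ≥ 2 and hence rank(T) ≥ 2 (CP rank is at least every unfolding rank, though it can be larger).
Upper bound: T[:,:,k] = c[k]·M for every slice, with c = [1, 1] and M = [[-1, 7], [-3, -9]] (rows i, columns j).
Splitting M by its rows (i = 1, 2), M = [1, 0][-1, 7]ᵀ + [0, 1][-3, -9]ᵀ.
Hence T = [1, 0] ⊗ [-1, 7] ⊗ [1, 1] + [0, 1] ⊗ [-3, -9] ⊗ [1, 1], so rank(T) ≤ 2.
These bounds meet, so rank(T) = 2.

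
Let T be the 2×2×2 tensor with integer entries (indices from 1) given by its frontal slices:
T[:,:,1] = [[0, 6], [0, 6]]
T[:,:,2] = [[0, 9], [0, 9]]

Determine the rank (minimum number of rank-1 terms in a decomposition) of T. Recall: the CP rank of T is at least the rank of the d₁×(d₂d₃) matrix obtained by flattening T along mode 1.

Lower bound: T ≠ 0 (e.g. T[1,2,1] = 6), so rank(T) ≥ 1.
Upper bound: if T = a (x) b (x) c then every fibre of T is a multiple of the corresponding factor, so read the factors off the fibres through the nonzero entry T[1,2,1] = 6.
The mode-1 fibre T[:,2,1] = [6, 6] gives a = (1, 1) (primitive direction); the mode-2 fibre T[1,:,1] = [0, 6] gives b = (0, 1); then c[k] = T[1,2,k] / (a[1]·b[2]) = [6, 9] / 1 = (6, 9).
Expanding (1, 1) (x) (0, 1) (x) (6, 9) reproduces all 8 entries of T, so T = (1, 1) (x) (0, 1) (x) (6, 9) and rank(T) ≤ 1.
These bounds meet, so rank(T) = 1.
Check entry T[1,1,1] = 0: (1)·(0)·(6) = 0.

1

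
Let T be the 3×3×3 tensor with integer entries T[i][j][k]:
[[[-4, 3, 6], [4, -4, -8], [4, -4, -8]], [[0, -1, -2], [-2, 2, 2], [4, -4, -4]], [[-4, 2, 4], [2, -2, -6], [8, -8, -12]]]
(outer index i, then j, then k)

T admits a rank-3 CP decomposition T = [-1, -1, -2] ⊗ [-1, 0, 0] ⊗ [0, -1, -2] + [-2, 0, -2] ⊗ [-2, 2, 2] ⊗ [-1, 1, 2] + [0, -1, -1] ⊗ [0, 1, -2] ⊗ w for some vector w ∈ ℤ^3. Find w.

w = [2, -2, -2]

Subtract the known terms from T to get the rank-1 residual R = [0, -1, -1] ⊗ [0, 1, -2] ⊗ w, so R[i,j,k] = a[i]·b[j]·w[k]. Pick indices with nonzero a[1]·b[1] = (-1)·(1) = -1. Only the fibre through (1,1,·) is needed: R[1,1,:] = T[1,1,:] − Σₗ aₗ[1]bₗ[1]cₗ = [-2, 2, 2] − (-1)·(0)·[0, -1, -2] − (0)·(2)·[-1, 1, 2] = [-2, 2, 2]. Then w[k] = R[1,1,k] / -1 for each k, giving w = [-2, 2, 2] / -1 = [2, -2, -2].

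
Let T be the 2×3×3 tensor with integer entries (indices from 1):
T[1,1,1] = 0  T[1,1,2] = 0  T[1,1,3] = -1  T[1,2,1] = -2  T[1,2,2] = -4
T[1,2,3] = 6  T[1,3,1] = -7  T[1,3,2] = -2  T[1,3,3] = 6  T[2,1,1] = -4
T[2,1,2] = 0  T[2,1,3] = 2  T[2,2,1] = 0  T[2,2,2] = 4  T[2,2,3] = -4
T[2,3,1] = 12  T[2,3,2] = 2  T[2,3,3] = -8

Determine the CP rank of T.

Lower bound: in the mode-3 unfolding of T (rows indexed by k, columns by (i,j)) the 3×3 minor on rows k ∈ {1, 2, 3}, columns (i,j) ∈ {(1,1), (1,2), (1,3)} is det [[0, -2, -7], [0, -4, -2], [-1, 6, 6]] = 24 ≠ 0, so that unfolding has rank ≥ 3 and hence rank(T) ≥ 3 (CP rank is at least every unfolding rank, though it can be larger).
Upper bound: T is a sum of 3 rank-1 terms, T = (1, -2) ⊗ (1, 2, -2) ⊗ (2, 0, -1) + (1, -1) ⊗ (0, 2, 1) ⊗ (-4, -2, 4) + (1, 0) ⊗ (2, -2, -1) ⊗ (-1, 0, 0) (written with every a and b primitive with positive leading entry and the scale carried by c; CP decompositions are not unique, and this one is verified by expanding entrywise), so rank(T) ≤ 3.
These bounds meet, so rank(T) = 3.

3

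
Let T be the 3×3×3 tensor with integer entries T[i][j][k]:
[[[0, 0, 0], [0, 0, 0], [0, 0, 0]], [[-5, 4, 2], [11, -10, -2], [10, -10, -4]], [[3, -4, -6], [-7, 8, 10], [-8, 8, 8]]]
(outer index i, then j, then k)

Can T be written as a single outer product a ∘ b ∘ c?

No

The mode-2 unfolding of T (rows indexed by j, columns by (i,k) = (0,0), (0,1), (0,2), (1,0), (1,1), (1,2), (2,0), (2,1), (2,2)) is [[0, 0, 0, -5, 4, 2, 3, -4, -6], [0, 0, 0, 11, -10, -2, -7, 8, 10], [0, 0, 0, 10, -10, -4, -8, 8, 8]].
There the 3×3 minor on rows j ∈ {0, 1, 2}, columns (i,k) ∈ {(1,0), (1,1), (1,2)} is det [[-5, 4, 2], [11, -10, -2], [10, -10, -4]] = -24 ≠ 0, so this unfolding has rank ≥ 3; CP rank is at least every unfolding rank, so rank(T) ≥ 3.
In particular rank(T) ≥ 3 > 1, so T is not rank-1.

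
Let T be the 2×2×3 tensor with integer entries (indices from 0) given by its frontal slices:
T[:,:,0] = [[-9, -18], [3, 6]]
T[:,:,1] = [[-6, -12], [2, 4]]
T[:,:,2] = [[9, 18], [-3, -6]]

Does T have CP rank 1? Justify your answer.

Yes

If T = a ⊗ b ⊗ c then every fibre of T is a multiple of the corresponding factor, so read the factors off the fibres through the nonzero entry T[0,0,0] = -9.
The mode-1 fibre T[:,0,0] = [-9, 3] gives a = [3, -1] (primitive direction); the mode-2 fibre T[0,:,0] = [-9, -18] gives b = [1, 2]; then c[k] = T[0,0,k] / (a[0]·b[0]) = [-9, -6, 9] / 3 = [-3, -2, 3].
Expanding [3, -1] ⊗ [1, 2] ⊗ [-3, -2, 3] reproduces all 12 entries of T, so T = [3, -1] ⊗ [1, 2] ⊗ [-3, -2, 3] and rank(T) ≤ 1.
Equivalently every frontal slice T[:,:,k] is c[k] times the rank-1 matrix [3, -1] ⊗ [1, 2]. So T has rank 1 (it is nonzero).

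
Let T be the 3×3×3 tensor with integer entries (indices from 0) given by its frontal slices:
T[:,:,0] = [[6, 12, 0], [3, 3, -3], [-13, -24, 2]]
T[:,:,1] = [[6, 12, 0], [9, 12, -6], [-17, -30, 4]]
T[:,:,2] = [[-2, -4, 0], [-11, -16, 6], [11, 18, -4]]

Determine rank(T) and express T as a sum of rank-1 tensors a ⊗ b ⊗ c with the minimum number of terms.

rank(T) = 2

Lower bound: the mode-1 unfolding of T (rows indexed by i, columns by (j,k) = (0,0), (0,1), (0,2), (1,0), (1,1), (1,2), (2,0), (2,1), (2,2)) is [[6, 6, -2, 12, 12, -4, 0, 0, 0], [3, 9, -11, 3, 12, -16, -3, -6, 6], [-13, -17, 11, -24, -30, 18, 2, 4, -4]].
There the 2×2 minor on rows i ∈ {0, 1}, columns (j,k) ∈ {(0,0), (0,1)} is det [[6, 6], [3, 9]] = 36 ≠ 0, so this unfolding has rank ≥ 2; CP rank is at least every unfolding rank, so rank(T) ≥ 2. (Unfolding ranks only ever bound the CP rank from below — rank(T) can be strictly larger than all of them — so the matching upper bound has to come from an explicit 2-term decomposition.)
Upper bound — finding two terms. Write S_k = T[:,:,k] for the frontal slices: S₀ = [[6, 12, 0], [3, 3, -3], [-13, -24, 2]], S₁ = [[6, 12, 0], [9, 12, -6], [-17, -30, 4]], S₂ = [[-2, -4, 0], [-11, -16, 6], [11, 18, -4]].
If T = a₁ ⊗ b₁ ⊗ c₁ + a₂ ⊗ b₂ ⊗ c₂ then each S_k = c₁[k]·a₁b₁ᵀ + c₂[k]·a₂b₂ᵀ. S₀ and S₁ are linearly independent, so a₁b₁ᵀ and a₂b₂ᵀ must span the same plane of matrices: they are the rank-1 matrices of the form x·S₀ + y·S₁.
The 2×2 minor of x·S₀ + y·S₁ on rows {0,1}, columns {0,1} is −18·x² − 54·xy − 36·y² = (-18)·(x + 2·y)(x + y), vanishing at (x:y) = (2:-1) and (1:-1).
M₁ = 2·S₀ − S₁ = [[6, 12, 0], [-3, -6, 0], [-9, -18, 0]] = 3·(2, -1, -3)(1, 2, 0)ᵀ and M₂ = S₀ − S₁ = [[0, 0, 0], [-6, -9, 3], [4, 6, -2]] = −(0, 3, -2)(2, 3, -1)ᵀ, so take a₁ = (2, -1, -3), b₁ = (1, 2, 0), a₂ = (0, 3, -2), b₂ = (2, 3, -1).
Each slice is an integer combination of E₁ = a₁b₁ᵀ and E₂ = a₂b₂ᵀ: S₀ = 3·E₁ + E₂, S₁ = 3·E₁ + 2·E₂, S₂ = −E₁ − 2·E₂; reading off coefficients, c₁ = (3, 3, -1) and c₂ = (1, 2, -2).
Hence T = (2, -1, -3) ⊗ (1, 2, 0) ⊗ (3, 3, -1) + (0, 3, -2) ⊗ (2, 3, -1) ⊗ (1, 2, -2), so rank(T) ≤ 2.
These bounds meet, so rank(T) = 2.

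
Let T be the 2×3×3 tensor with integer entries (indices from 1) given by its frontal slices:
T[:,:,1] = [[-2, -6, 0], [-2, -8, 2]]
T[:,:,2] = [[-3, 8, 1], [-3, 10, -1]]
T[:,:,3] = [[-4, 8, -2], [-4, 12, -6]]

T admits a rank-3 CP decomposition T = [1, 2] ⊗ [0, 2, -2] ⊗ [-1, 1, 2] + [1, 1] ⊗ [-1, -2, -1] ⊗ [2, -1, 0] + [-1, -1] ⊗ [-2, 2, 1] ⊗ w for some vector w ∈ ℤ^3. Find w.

Subtract the known terms from T to get the rank-1 residual R = [-1, -1] ⊗ [-2, 2, 1] ⊗ w, so R[i,j,k] = a[i]·b[j]·w[k]. Pick indices with nonzero a[1]·b[1] = (-1)·(-2) = 2. Only the fibre through (1,1,·) is needed: R[1,1,:] = T[1,1,:] − Σₗ aₗ[1]bₗ[1]cₗ = [-2, -3, -4] − (1)·(0)·[-1, 1, 2] − (1)·(-1)·[2, -1, 0] = [0, -4, -4]. Then w[k] = R[1,1,k] / 2 for each k, giving w = [0, -4, -4] / 2 = [0, -2, -2].

w = [0, -2, -2]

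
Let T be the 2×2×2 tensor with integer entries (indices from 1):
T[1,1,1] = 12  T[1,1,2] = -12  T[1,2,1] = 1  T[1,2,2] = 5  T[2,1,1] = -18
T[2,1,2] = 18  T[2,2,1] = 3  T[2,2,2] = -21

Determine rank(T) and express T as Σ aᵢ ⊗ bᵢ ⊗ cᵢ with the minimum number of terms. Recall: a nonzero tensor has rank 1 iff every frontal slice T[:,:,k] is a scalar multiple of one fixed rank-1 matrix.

Lower bound: the mode-1 unfolding of T (rows indexed by i, columns by (j,k) = (1,1), (1,2), (2,1), (2,2)) is [[12, -12, 1, 5], [-18, 18, 3, -21]].
There the 2×2 minor on rows i ∈ {1, 2}, columns (j,k) ∈ {(1,1), (2,1)} is det [[12, 1], [-18, 3]] = 54 ≠ 0, so this unfolding has rank ≥ 2; CP rank is at least every unfolding rank, so rank(T) ≥ 2. (This is only a lower bound: in general the CP rank may exceed every unfolding rank, so we still need to exhibit 2 rank-1 terms summing to T.)
Upper bound — finding two terms. Write S_k = T[:,:,k] for the frontal slices: S₁ = [[12, 1], [-18, 3]], S₂ = [[-12, 5], [18, -21]].
If T = a₁ ⊗ b₁ ⊗ c₁ + a₂ ⊗ b₂ ⊗ c₂ then each S_k = c₁[k]·a₁b₁ᵀ + c₂[k]·a₂b₂ᵀ. S₁ and S₂ are linearly independent, so a₁b₁ᵀ and a₂b₂ᵀ must span the same plane of matrices: they are the rank-1 matrices of the form x·S₁ + y·S₂.
det(x·S₁ + y·S₂) is 54·x² − 216·xy + 162·y² = 54·(x − 3·y)(x − y), vanishing at (x:y) = (3:1) and (1:1).
M₁ = 3·S₁ + S₂ = [[24, 8], [-36, -12]] = 4·[2, -3][3, 1]ᵀ and M₂ = S₁ + S₂ = [[0, 6], [0, -18]] = 6·[1, -3][0, 1]ᵀ, so take a₁ = [2, -3], b₁ = [3, 1], a₂ = [1, -3], b₂ = [0, 1].
Each slice is an integer combination of E₁ = a₁b₁ᵀ and E₂ = a₂b₂ᵀ: S₁ = 2·E₁ − 3·E₂, S₂ = −2·E₁ + 9·E₂; reading off coefficients, c₁ = [2, -2] and c₂ = [-3, 9].
Hence T = [2, -3] ⊗ [3, 1] ⊗ [2, -2] + [1, -3] ⊗ [0, 1] ⊗ [-3, 9], so rank(T) ≤ 2.
These bounds meet, so rank(T) = 2.

rank(T) = 2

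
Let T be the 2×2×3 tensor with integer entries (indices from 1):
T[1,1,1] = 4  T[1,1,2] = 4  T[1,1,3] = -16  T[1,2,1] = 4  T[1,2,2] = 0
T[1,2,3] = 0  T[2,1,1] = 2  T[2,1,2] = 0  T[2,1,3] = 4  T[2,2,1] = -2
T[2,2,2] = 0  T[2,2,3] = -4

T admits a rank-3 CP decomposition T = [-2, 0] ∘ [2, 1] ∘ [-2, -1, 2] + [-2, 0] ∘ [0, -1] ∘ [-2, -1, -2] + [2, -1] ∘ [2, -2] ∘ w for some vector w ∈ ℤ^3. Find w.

w = [-1, 0, -2]

Subtract the known terms from T to get the rank-1 residual R = [2, -1] ∘ [2, -2] ∘ w, so R[i,j,k] = a[i]·b[j]·w[k]. Pick indices with nonzero a[1]·b[1] = (2)·(2) = 4. Only the fibre through (1,1,·) is needed: R[1,1,:] = T[1,1,:] − Σₗ aₗ[1]bₗ[1]cₗ = [4, 4, -16] − (-2)·(2)·[-2, -1, 2] − (-2)·(0)·[-2, -1, -2] = [-4, 0, -8]. Then w[k] = R[1,1,k] / 4 for each k, giving w = [-4, 0, -8] / 4 = [-1, 0, -2].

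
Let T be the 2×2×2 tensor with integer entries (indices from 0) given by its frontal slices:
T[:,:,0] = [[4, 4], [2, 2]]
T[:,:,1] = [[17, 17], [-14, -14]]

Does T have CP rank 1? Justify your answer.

The mode-3 unfolding of T (rows indexed by k, columns by (i,j) = (0,0), (0,1), (1,0), (1,1)) is [[4, 4, 2, 2], [17, 17, -14, -14]].
There the 2×2 minor on rows k ∈ {0, 1}, columns (i,j) ∈ {(0,0), (1,0)} is det [[4, 2], [17, -14]] = -90 ≠ 0, so this unfolding has rank ≥ 2; CP rank is at least every unfolding rank, so rank(T) ≥ 2.
In particular rank(T) ≥ 2 > 1, so T is not rank-1.

No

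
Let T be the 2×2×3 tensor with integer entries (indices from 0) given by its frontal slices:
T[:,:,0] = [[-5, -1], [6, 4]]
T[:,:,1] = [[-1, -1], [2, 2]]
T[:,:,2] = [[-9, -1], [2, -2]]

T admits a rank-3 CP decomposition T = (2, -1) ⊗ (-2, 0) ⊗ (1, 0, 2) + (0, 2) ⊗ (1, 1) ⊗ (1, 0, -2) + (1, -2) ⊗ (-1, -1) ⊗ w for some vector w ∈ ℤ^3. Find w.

Subtract the known terms from T to get the rank-1 residual R = (1, -2) ⊗ (-1, -1) ⊗ w, so R[i,j,k] = a[i]·b[j]·w[k]. Pick indices with nonzero a[0]·b[0] = (1)·(-1) = -1. Only the fibre through (0,0,·) is needed: R[0,0,:] = T[0,0,:] − Σₗ aₗ[0]bₗ[0]cₗ = [-5, -1, -9] − (2)·(-2)·(1, 0, 2) − (0)·(1)·(1, 0, -2) = [-1, -1, -1]. Then w[k] = R[0,0,k] / -1 for each k, giving w = [-1, -1, -1] / -1 = (1, 1, 1).

w = (1, 1, 1)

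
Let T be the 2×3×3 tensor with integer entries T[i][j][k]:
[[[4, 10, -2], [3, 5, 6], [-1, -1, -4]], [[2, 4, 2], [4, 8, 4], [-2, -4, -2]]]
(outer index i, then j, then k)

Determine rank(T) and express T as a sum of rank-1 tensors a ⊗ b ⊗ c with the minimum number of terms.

rank(T) = 2

Lower bound: the mode-2 unfolding of T (rows indexed by j, columns by (i,k) = (0,0), (0,1), (0,2), (1,0), (1,1), (1,2)) is [[4, 10, -2, 2, 4, 2], [3, 5, 6, 4, 8, 4], [-1, -1, -4, -2, -4, -2]].
There the 2×2 minor on rows j ∈ {0, 1}, columns (i,k) ∈ {(0,0), (0,1)} is det [[4, 10], [3, 5]] = -10 ≠ 0, so this unfolding has rank ≥ 2; CP rank is at least every unfolding rank, so rank(T) ≥ 2. (This is only a lower bound: in general the CP rank may exceed every unfolding rank, so we still need to exhibit 2 rank-1 terms summing to T.)
Upper bound — finding two terms. Write S_k = T[:,:,k] for the frontal slices: S₀ = [[4, 3, -1], [2, 4, -2]], S₁ = [[10, 5, -1], [4, 8, -4]], S₂ = [[-2, 6, -4], [2, 4, -2]].
If T = a₁ ⊗ b₁ ⊗ c₁ + a₂ ⊗ b₂ ⊗ c₂ then each S_k = c₁[k]·a₁b₁ᵀ + c₂[k]·a₂b₂ᵀ. S₀ and S₁ are linearly independent, so a₁b₁ᵀ and a₂b₂ᵀ must span the same plane of matrices: they are the rank-1 matrices of the form x·S₀ + y·S₁.
The 2×2 minor of x·S₀ + y·S₁ on rows {0,1}, columns {0,1} is 10·x² + 50·xy + 60·y² = 10·(x + 3·y)(x + 2·y), vanishing at (x:y) = (3:-1) and (2:-1).
M₁ = 3·S₀ − S₁ = [[2, 4, -2], [2, 4, -2]] = 2·(1, 1)(1, 2, -1)ᵀ and M₂ = 2·S₀ − S₁ = [[-2, 1, -1], [0, 0, 0]] = −(1, 0)(2, -1, 1)ᵀ, so take a₁ = (1, 1), b₁ = (1, 2, -1), a₂ = (1, 0), b₂ = (2, -1, 1).
Each slice is an integer combination of E₁ = a₁b₁ᵀ and E₂ = a₂b₂ᵀ: S₀ = 2·E₁ + E₂, S₁ = 4·E₁ + 3·E₂, S₂ = 2·E₁ − 2·E₂; reading off coefficients, c₁ = (2, 4, 2) and c₂ = (1, 3, -2).
Hence T = (1, 1) ⊗ (1, 2, -1) ⊗ (2, 4, 2) + (1, 0) ⊗ (2, -1, 1) ⊗ (1, 3, -2), so rank(T) ≤ 2.
These bounds meet, so rank(T) = 2.
Check entry T[0,2,0] = -1: (1)·(-1)·(2) + (1)·(1)·(1) = -1.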